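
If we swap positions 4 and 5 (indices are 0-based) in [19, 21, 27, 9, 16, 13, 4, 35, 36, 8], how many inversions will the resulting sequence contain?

23

Positions 4 and 5 hold 16 and 13; after swapping, the array is [19, 21, 27, 9, 13, 16, 4, 35, 36, 8].
For each element, count later entries that are smaller:
19: 5
21: 5
27: 5
9: 2
13: 2
16: 2
4: 0
35: 1
36: 1
8: 0
Sum: 5 + 5 + 5 + 2 + 2 + 2 + 0 + 1 + 1 + 0 = 23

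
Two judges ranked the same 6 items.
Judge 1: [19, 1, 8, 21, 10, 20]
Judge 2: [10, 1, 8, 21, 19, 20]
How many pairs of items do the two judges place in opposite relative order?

Assign each item its position (1..6) in the first ordering, then rewrite the second ordering as that position sequence:
positions: 19→1, 1→2, 8→3, 21→4, 10→5, 20→6
second ordering as positions: [5, 2, 3, 4, 1, 6]
Discordant pairs = inversions in this position sequence.
5: 2, 3, 4, 1 → 4
2: 1 → 1
3: 1 → 1
4: 1 → 1
1: 0
6: 0
Total: 4 + 1 + 1 + 1 + 0 + 0 = 7

7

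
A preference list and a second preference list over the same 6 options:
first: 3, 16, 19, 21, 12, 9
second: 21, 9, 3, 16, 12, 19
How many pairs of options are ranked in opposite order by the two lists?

8

Assign each item its position (1..6) in the first ordering, then rewrite the second ordering as that position sequence:
positions: 3→1, 16→2, 19→3, 21→4, 12→5, 9→6
second ordering as positions: [4, 6, 1, 2, 5, 3]
Discordant pairs = inversions in this position sequence.
4: 1, 2, 3 → 3
6: 1, 2, 5, 3 → 4
1: 0
2: 0
5: 3 → 1
3: 0
Total: 3 + 4 + 0 + 0 + 1 + 0 = 8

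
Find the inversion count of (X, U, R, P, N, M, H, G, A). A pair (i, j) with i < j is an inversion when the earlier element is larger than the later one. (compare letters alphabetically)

Element-by-element contributions:
X → U, R, P, N, M, H, G, A → 8
U → R, P, N, M, H, G, A → 7
R → P, N, M, H, G, A → 6
P → N, M, H, G, A → 5
N → M, H, G, A → 4
M → H, G, A → 3
H → G, A → 2
G → A → 1
A → none → 0
Sum: 8 + 7 + 6 + 5 + 4 + 3 + 2 + 1 + 0 = 36

Inversions: 36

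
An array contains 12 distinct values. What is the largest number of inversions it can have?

66

A reversed (strictly descending) arrangement makes every pair an inversion, giving C(12, 2) inversions.
C(12, 2) = 12·11/2 = 66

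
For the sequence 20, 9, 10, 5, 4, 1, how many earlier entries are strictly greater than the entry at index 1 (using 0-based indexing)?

1

The element at index 1 is 9.
Elements before it: 20
Those larger than 9: 20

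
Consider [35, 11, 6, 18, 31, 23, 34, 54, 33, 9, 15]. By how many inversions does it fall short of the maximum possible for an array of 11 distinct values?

29

Maximum inversions for 11 distinct elements is C(11, 2) = 11·10/2 = 55.
Current inversions — for each element, count later smaller elements:
35: 9
11: 2
6: 0
18: 2
31: 3
23: 2
34: 3
54: 3
33: 2
9: 0
15: 0
Current total: 9 + 2 + 0 + 2 + 3 + 2 + 3 + 3 + 2 + 0 + 0 = 26
Shortfall: 55 − 26 = 29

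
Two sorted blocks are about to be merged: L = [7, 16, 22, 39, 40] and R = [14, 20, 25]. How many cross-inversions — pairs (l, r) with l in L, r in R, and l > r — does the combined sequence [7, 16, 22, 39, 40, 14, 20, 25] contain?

9

Count, for every r in R, how many entries of L exceed r:
r = 14: 16, 22, 39, 40 → 4
r = 20: 22, 39, 40 → 3
r = 25: 39, 40 → 2
Cross-inversions: 4 + 3 + 2 = 9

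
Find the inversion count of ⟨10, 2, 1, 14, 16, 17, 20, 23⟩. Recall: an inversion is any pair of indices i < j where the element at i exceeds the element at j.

3 inversions

For each element, count later entries that are smaller:
10: 2
2: 1
1: 0
14: 0
16: 0
17: 0
20: 0
23: 0
Sum: 2 + 1 + 0 + 0 + 0 + 0 + 0 + 0 = 3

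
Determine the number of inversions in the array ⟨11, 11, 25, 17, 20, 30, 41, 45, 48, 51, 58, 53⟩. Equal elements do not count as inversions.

Element-by-element contributions:
11 → none → 0
11 → none → 0
25 → 17, 20 → 2
17 → none → 0
20 → none → 0
30 → none → 0
41 → none → 0
45 → none → 0
48 → none → 0
51 → none → 0
58 → 53 → 1
53 → none → 0
Sum: 0 + 0 + 2 + 0 + 0 + 0 + 0 + 0 + 0 + 0 + 1 + 0 = 3

3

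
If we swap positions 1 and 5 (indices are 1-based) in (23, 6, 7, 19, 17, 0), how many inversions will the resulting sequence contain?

7

Positions 1 and 5 hold 23 and 17; after swapping, the array is [17, 6, 7, 19, 23, 0].
Sweep left to right; for each value list the smaller values that follow it:
17: 3
6: 1
7: 1
19: 1
23: 1
0: 0
Sum: 3 + 1 + 1 + 1 + 1 + 0 = 7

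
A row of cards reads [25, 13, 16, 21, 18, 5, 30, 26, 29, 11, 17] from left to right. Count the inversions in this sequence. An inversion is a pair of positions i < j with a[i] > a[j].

Element-by-element contributions:
25 → 13, 16, 21, 18, 5, 11, 17 → 7
13 → 5, 11 → 2
16 → 5, 11 → 2
21 → 18, 5, 11, 17 → 4
18 → 5, 11, 17 → 3
5 → none → 0
30 → 26, 29, 11, 17 → 4
26 → 11, 17 → 2
29 → 11, 17 → 2
11 → none → 0
17 → none → 0
Sum: 7 + 2 + 2 + 4 + 3 + 0 + 4 + 2 + 2 + 0 + 0 = 26

26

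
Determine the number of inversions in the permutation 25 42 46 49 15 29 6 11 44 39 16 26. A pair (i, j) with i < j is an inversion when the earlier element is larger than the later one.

Element-by-element contributions:
25 → 15, 6, 11, 16 → 4
42 → 15, 29, 6, 11, 39, 16, 26 → 7
46 → 15, 29, 6, 11, 44, 39, 16, 26 → 8
49 → 15, 29, 6, 11, 44, 39, 16, 26 → 8
15 → 6, 11 → 2
29 → 6, 11, 16, 26 → 4
6 → none → 0
11 → none → 0
44 → 39, 16, 26 → 3
39 → 16, 26 → 2
16 → none → 0
26 → none → 0
Sum: 4 + 7 + 8 + 8 + 2 + 4 + 0 + 0 + 3 + 2 + 0 + 0 = 38

38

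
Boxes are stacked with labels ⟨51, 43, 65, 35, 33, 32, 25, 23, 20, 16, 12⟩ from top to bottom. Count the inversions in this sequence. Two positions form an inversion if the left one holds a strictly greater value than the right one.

53 inversions

Sweep left to right; for each value list the smaller values that follow it:
51 → 43, 35, 33, 32, 25, 23, 20, 16, 12 → 9
43 → 35, 33, 32, 25, 23, 20, 16, 12 → 8
65 → 35, 33, 32, 25, 23, 20, 16, 12 → 8
35 → 33, 32, 25, 23, 20, 16, 12 → 7
33 → 32, 25, 23, 20, 16, 12 → 6
32 → 25, 23, 20, 16, 12 → 5
25 → 23, 20, 16, 12 → 4
23 → 20, 16, 12 → 3
20 → 16, 12 → 2
16 → 12 → 1
12 → none → 0
Sum: 9 + 8 + 8 + 7 + 6 + 5 + 4 + 3 + 2 + 1 + 0 = 53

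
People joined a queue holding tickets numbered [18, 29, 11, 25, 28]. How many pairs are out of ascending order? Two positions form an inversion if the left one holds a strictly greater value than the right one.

Listing every pair i<j with a[i]>a[j] (using 0-based positions):
(0,2): 18 > 11
(1,2): 29 > 11
(1,3): 29 > 25
(1,4): 29 > 28
That's 4 pairs.

There are 4 inversions.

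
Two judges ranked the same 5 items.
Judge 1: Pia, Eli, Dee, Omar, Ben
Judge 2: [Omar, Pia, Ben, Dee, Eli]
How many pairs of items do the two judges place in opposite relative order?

Assign each item its position (1..5) in the first ordering, then rewrite the second ordering as that position sequence:
positions: Pia→1, Eli→2, Dee→3, Omar→4, Ben→5
second ordering as positions: [4, 1, 5, 3, 2]
Discordant pairs = inversions in this position sequence.
4: 1, 3, 2 → 3
1: 0
5: 3, 2 → 2
3: 2 → 1
2: 0
Total: 3 + 0 + 2 + 1 + 0 = 6

6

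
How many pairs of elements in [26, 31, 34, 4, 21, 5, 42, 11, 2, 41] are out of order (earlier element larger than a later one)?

24

Element-by-element contributions:
26 → 4, 21, 5, 11, 2 → 5
31 → 4, 21, 5, 11, 2 → 5
34 → 4, 21, 5, 11, 2 → 5
4 → 2 → 1
21 → 5, 11, 2 → 3
5 → 2 → 1
42 → 11, 2, 41 → 3
11 → 2 → 1
2 → none → 0
41 → none → 0
Sum: 5 + 5 + 5 + 1 + 3 + 1 + 3 + 1 + 0 + 0 = 24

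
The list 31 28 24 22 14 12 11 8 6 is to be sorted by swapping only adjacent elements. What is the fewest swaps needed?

The minimum number of adjacent swaps to sort an array equals its inversion count, since every such swap removes exactly one inversion.
Count inversions — for each element, later elements that are smaller:
31: 28, 24, 22, 14, 12, 11, 8, 6 → 8
28: 24, 22, 14, 12, 11, 8, 6 → 7
24: 22, 14, 12, 11, 8, 6 → 6
22: 14, 12, 11, 8, 6 → 5
14: 12, 11, 8, 6 → 4
12: 11, 8, 6 → 3
11: 8, 6 → 2
8: 6 → 1
6: none → 0
Total inversions: 8 + 7 + 6 + 5 + 4 + 3 + 2 + 1 + 0 = 36

36 swaps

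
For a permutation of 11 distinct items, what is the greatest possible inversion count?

55 inversions

A reversed (strictly descending) arrangement makes every pair an inversion, giving C(11, 2) inversions.
C(11, 2) = 11·10/2 = 55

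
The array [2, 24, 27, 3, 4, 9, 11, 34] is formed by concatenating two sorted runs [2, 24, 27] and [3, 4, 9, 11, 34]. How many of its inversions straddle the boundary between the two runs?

Count, for every r in R, how many entries of L exceed r:
r = 3: 24, 27 → 2
r = 4: 24, 27 → 2
r = 9: 24, 27 → 2
r = 11: 24, 27 → 2
r = 34: none → 0
Cross-inversions: 2 + 2 + 2 + 2 + 0 = 8

8 cross-inversions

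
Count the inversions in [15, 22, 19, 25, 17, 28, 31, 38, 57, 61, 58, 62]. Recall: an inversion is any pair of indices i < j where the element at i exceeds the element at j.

5

Sweep left to right; for each value list the smaller values that follow it:
15 → none → 0
22 → 19, 17 → 2
19 → 17 → 1
25 → 17 → 1
17 → none → 0
28 → none → 0
31 → none → 0
38 → none → 0
57 → none → 0
61 → 58 → 1
58 → none → 0
62 → none → 0
Sum: 0 + 2 + 1 + 1 + 0 + 0 + 0 + 0 + 0 + 1 + 0 + 0 = 5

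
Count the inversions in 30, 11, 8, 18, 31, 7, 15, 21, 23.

Sweep left to right; for each value list the smaller values that follow it:
30: 7
11: 2
8: 1
18: 2
31: 4
7: 0
15: 0
21: 0
23: 0
Sum: 7 + 2 + 1 + 2 + 4 + 0 + 0 + 0 + 0 = 16

16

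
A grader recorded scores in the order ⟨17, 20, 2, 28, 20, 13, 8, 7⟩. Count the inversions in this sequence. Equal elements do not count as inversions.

18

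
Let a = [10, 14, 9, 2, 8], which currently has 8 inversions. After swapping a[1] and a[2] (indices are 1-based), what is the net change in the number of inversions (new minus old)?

Positions 1 and 2 hold 10 and 14; after swapping, the array is [14, 10, 9, 2, 8].
Sweep left to right; for each value list the smaller values that follow it:
14 → 10, 9, 2, 8 → 4
10 → 9, 2, 8 → 3
9 → 2, 8 → 2
2 → none → 0
8 → none → 0
Sum: 4 + 3 + 2 + 0 + 0 = 9
Change: 9 − 8 = +1

+1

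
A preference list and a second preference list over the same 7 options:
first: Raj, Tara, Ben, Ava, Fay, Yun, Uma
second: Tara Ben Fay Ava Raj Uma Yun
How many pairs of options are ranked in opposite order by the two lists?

Assign each item its position (1..7) in the first ordering, then rewrite the second ordering as that position sequence:
positions: Raj→1, Tara→2, Ben→3, Ava→4, Fay→5, Yun→6, Uma→7
second ordering as positions: [2, 3, 5, 4, 1, 7, 6]
Discordant pairs = inversions in this position sequence.
2: 1 → 1
3: 1 → 1
5: 4, 1 → 2
4: 1 → 1
1: 0
7: 6 → 1
6: 0
Total: 1 + 1 + 2 + 1 + 0 + 1 + 0 = 6

6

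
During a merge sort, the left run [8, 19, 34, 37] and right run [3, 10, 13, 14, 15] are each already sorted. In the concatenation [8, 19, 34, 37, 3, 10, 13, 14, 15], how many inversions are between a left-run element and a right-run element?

Take each right-half value and tally the left-half values above it:
r = 3: 8, 19, 34, 37 → 4
r = 10: 19, 34, 37 → 3
r = 13: 19, 34, 37 → 3
r = 14: 19, 34, 37 → 3
r = 15: 19, 34, 37 → 3
Cross-inversions: 4 + 3 + 3 + 3 + 3 = 16

16 split inversions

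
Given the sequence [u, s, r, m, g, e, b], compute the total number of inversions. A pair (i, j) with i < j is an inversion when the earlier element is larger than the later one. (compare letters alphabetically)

Element-by-element contributions:
u → s, r, m, g, e, b → 6
s → r, m, g, e, b → 5
r → m, g, e, b → 4
m → g, e, b → 3
g → e, b → 2
e → b → 1
b → none → 0
Sum: 6 + 5 + 4 + 3 + 2 + 1 + 0 = 21

21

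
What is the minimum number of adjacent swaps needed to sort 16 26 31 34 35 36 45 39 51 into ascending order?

Each adjacent swap fixes exactly one inversion, so the minimum swap count equals the number of inversions.
Count inversions — for each element, later elements that are smaller:
16: none → 0
26: none → 0
31: none → 0
34: none → 0
35: none → 0
36: none → 0
45: 39 → 1
39: none → 0
51: none → 0
Total inversions: 0 + 0 + 0 + 0 + 0 + 0 + 1 + 0 + 0 = 1

1 adjacent swap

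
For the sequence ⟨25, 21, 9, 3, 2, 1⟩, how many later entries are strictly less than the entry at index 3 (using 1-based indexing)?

3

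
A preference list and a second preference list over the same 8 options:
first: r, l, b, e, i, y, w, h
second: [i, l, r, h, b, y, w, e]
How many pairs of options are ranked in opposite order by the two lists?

11

Assign each item its position (1..8) in the first ordering, then rewrite the second ordering as that position sequence:
positions: r→1, l→2, b→3, e→4, i→5, y→6, w→7, h→8
second ordering as positions: [5, 2, 1, 8, 3, 6, 7, 4]
Discordant pairs = inversions in this position sequence.
5: 2, 1, 3, 4 → 4
2: 1 → 1
1: 0
8: 3, 6, 7, 4 → 4
3: 0
6: 4 → 1
7: 4 → 1
4: 0
Total: 4 + 1 + 0 + 4 + 0 + 1 + 1 + 0 = 11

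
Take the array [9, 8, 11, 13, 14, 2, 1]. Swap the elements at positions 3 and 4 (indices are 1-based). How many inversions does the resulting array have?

13

Positions 3 and 4 hold 11 and 13; after swapping, the array is [9, 8, 13, 11, 14, 2, 1].
For each element, count later entries that are smaller:
9 → 8, 2, 1 → 3
8 → 2, 1 → 2
13 → 11, 2, 1 → 3
11 → 2, 1 → 2
14 → 2, 1 → 2
2 → 1 → 1
1 → none → 0
Sum: 3 + 2 + 3 + 2 + 2 + 1 + 0 = 13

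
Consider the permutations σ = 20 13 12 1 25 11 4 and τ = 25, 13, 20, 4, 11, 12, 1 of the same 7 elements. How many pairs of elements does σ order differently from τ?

Assign each item its position (1..7) in the first ordering, then rewrite the second ordering as that position sequence:
positions: 20→1, 13→2, 12→3, 1→4, 25→5, 11→6, 4→7
second ordering as positions: [5, 2, 1, 7, 6, 3, 4]
Discordant pairs = inversions in this position sequence.
5: 2, 1, 3, 4 → 4
2: 1 → 1
1: 0
7: 6, 3, 4 → 3
6: 3, 4 → 2
3: 0
4: 0
Total: 4 + 1 + 0 + 3 + 2 + 0 + 0 = 10

10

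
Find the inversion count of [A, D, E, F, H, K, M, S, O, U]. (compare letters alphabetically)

There is 1 inversion.

For each element, count later entries that are smaller:
A: 0
D: 0
E: 0
F: 0
H: 0
K: 0
M: 0
S: 1
O: 0
U: 0
Sum: 0 + 0 + 0 + 0 + 0 + 0 + 0 + 1 + 0 + 0 = 1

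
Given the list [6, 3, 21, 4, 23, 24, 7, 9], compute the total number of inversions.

Count, for each position, how many later elements it exceeds:
6: 2
3: 0
21: 3
4: 0
23: 2
24: 2
7: 0
9: 0
Sum: 2 + 0 + 3 + 0 + 2 + 2 + 0 + 0 = 9

9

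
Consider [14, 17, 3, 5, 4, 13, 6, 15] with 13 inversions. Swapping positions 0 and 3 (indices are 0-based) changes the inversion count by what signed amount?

-1

Positions 0 and 3 hold 14 and 5; after swapping, the array is [5, 17, 3, 14, 4, 13, 6, 15].
Element-by-element contributions:
5: 2
17: 6
3: 0
14: 3
4: 0
13: 1
6: 0
15: 0
Sum: 2 + 6 + 0 + 3 + 0 + 1 + 0 + 0 = 12
Change: 12 − 13 = -1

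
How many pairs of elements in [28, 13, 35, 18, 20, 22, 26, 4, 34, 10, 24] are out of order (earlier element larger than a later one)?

For each element, count later entries that are smaller:
28: 8
13: 2
35: 8
18: 2
20: 2
22: 2
26: 3
4: 0
34: 2
10: 0
24: 0
Sum: 8 + 2 + 8 + 2 + 2 + 2 + 3 + 0 + 2 + 0 + 0 = 29

Inversions: 29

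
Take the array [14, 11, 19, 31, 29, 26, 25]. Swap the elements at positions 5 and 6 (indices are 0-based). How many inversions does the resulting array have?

Inversions: 6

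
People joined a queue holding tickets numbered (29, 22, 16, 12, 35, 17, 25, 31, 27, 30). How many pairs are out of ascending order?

Inversions: 17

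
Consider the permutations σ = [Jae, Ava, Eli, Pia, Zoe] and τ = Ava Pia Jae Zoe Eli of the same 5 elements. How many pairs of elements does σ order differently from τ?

Assign each item its position (1..5) in the first ordering, then rewrite the second ordering as that position sequence:
positions: Jae→1, Ava→2, Eli→3, Pia→4, Zoe→5
second ordering as positions: [2, 4, 1, 5, 3]
Discordant pairs = inversions in this position sequence.
2: 1 → 1
4: 1, 3 → 2
1: 0
5: 3 → 1
3: 0
Total: 1 + 2 + 0 + 1 + 0 = 4

4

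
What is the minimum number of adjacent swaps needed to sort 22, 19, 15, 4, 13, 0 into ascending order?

Swaps: 14

Each adjacent swap fixes exactly one inversion, so the minimum swap count equals the number of inversions.
Count inversions — for each element, later elements that are smaller:
22: 19, 15, 4, 13, 0 → 5
19: 15, 4, 13, 0 → 4
15: 4, 13, 0 → 3
4: 0 → 1
13: 0 → 1
0: none → 0
Total inversions: 5 + 4 + 3 + 1 + 1 + 0 = 14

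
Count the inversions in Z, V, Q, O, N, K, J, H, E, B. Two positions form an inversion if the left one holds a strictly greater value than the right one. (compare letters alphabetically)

For each element, count later entries that are smaller:
Z: 9
V: 8
Q: 7
O: 6
N: 5
K: 4
J: 3
H: 2
E: 1
B: 0
Sum: 9 + 8 + 7 + 6 + 5 + 4 + 3 + 2 + 1 + 0 = 45

45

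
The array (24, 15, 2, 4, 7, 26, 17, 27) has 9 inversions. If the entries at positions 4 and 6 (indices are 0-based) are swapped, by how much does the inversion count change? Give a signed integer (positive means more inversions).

+1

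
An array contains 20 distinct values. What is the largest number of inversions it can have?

190 inversions

A reversed (strictly descending) arrangement makes every pair an inversion, giving C(20, 2) inversions.
C(20, 2) = 20·19/2 = 190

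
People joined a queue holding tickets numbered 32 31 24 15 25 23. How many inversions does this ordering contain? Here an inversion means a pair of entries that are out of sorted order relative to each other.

12 out-of-order pairs

Listing every pair i<j with a[i]>a[j] (using 1-based positions):
(1,2): 32 > 31
(1,3): 32 > 24
(1,4): 32 > 15
(1,5): 32 > 25
(1,6): 32 > 23
(2,3): 31 > 24
(2,4): 31 > 15
(2,5): 31 > 25
(2,6): 31 > 23
(3,4): 24 > 15
(3,6): 24 > 23
(5,6): 25 > 23
That's 12 pairs.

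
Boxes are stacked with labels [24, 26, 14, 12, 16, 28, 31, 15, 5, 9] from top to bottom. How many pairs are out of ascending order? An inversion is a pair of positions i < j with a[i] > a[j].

28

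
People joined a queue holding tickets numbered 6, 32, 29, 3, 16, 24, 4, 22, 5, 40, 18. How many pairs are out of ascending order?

Sweep left to right; for each value list the smaller values that follow it:
6 → 3, 4, 5 → 3
32 → 29, 3, 16, 24, 4, 22, 5, 18 → 8
29 → 3, 16, 24, 4, 22, 5, 18 → 7
3 → none → 0
16 → 4, 5 → 2
24 → 4, 22, 5, 18 → 4
4 → none → 0
22 → 5, 18 → 2
5 → none → 0
40 → 18 → 1
18 → none → 0
Sum: 3 + 8 + 7 + 0 + 2 + 4 + 0 + 2 + 0 + 1 + 0 = 27

27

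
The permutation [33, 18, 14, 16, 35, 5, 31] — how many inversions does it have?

12

Sweep left to right; for each value list the smaller values that follow it:
33 → 18, 14, 16, 5, 31 → 5
18 → 14, 16, 5 → 3
14 → 5 → 1
16 → 5 → 1
35 → 5, 31 → 2
5 → none → 0
31 → none → 0
Sum: 5 + 3 + 1 + 1 + 2 + 0 + 0 = 12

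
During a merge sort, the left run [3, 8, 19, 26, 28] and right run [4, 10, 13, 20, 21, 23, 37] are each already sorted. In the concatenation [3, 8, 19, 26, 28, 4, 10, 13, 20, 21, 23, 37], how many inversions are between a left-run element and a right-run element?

Take each right-half value and tally the left-half values above it:
r = 4: 8, 19, 26, 28 → 4
r = 10: 19, 26, 28 → 3
r = 13: 19, 26, 28 → 3
r = 20: 26, 28 → 2
r = 21: 26, 28 → 2
r = 23: 26, 28 → 2
r = 37: none → 0
Cross-inversions: 4 + 3 + 3 + 2 + 2 + 2 + 0 = 16

16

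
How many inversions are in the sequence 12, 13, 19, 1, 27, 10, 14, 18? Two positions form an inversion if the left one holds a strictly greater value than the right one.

Sweep left to right; for each value list the smaller values that follow it:
12 → 1, 10 → 2
13 → 1, 10 → 2
19 → 1, 10, 14, 18 → 4
1 → none → 0
27 → 10, 14, 18 → 3
10 → none → 0
14 → none → 0
18 → none → 0
Sum: 2 + 2 + 4 + 0 + 3 + 0 + 0 + 0 = 11

Out-of-order pairs: 11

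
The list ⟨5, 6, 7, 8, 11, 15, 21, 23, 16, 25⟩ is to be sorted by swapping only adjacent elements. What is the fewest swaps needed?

2 swaps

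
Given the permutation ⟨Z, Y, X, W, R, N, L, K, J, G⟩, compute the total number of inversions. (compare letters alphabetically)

There are 45 inversions.

For each element, count later entries that are smaller:
Z → Y, X, W, R, N, L, K, J, G → 9
Y → X, W, R, N, L, K, J, G → 8
X → W, R, N, L, K, J, G → 7
W → R, N, L, K, J, G → 6
R → N, L, K, J, G → 5
N → L, K, J, G → 4
L → K, J, G → 3
K → J, G → 2
J → G → 1
G → none → 0
Sum: 9 + 8 + 7 + 6 + 5 + 4 + 3 + 2 + 1 + 0 = 45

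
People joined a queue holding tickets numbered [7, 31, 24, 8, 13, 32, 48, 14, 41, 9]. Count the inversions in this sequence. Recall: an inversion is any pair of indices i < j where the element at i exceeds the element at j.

17 out-of-order pairs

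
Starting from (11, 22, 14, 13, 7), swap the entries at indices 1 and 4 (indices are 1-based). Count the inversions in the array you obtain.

8

Positions 1 and 4 hold 11 and 13; after swapping, the array is [13, 22, 14, 11, 7].
For each element, count later entries that are smaller:
13 → 11, 7 → 2
22 → 14, 11, 7 → 3
14 → 11, 7 → 2
11 → 7 → 1
7 → none → 0
Sum: 2 + 3 + 2 + 1 + 0 = 8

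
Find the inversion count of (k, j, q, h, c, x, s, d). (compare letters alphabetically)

Count, for each position, how many later elements it exceeds:
k: 4
j: 3
q: 3
h: 2
c: 0
x: 2
s: 1
d: 0
Sum: 4 + 3 + 3 + 2 + 0 + 2 + 1 + 0 = 15

15 out-of-order pairs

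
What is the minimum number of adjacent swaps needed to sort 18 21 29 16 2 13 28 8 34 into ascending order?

18 swaps

Minimum adjacent swaps = number of inversions (each swap of adjacent out-of-order elements removes one inversion and no swap can remove more).
Count inversions — for each element, later elements that are smaller:
18: 16, 2, 13, 8 → 4
21: 16, 2, 13, 8 → 4
29: 16, 2, 13, 28, 8 → 5
16: 2, 13, 8 → 3
2: none → 0
13: 8 → 1
28: 8 → 1
8: none → 0
34: none → 0
Total inversions: 4 + 4 + 5 + 3 + 0 + 1 + 1 + 0 + 0 = 18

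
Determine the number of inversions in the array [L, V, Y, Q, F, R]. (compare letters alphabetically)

Count, for each position, how many later elements it exceeds:
L: 1
V: 3
Y: 3
Q: 1
F: 0
R: 0
Sum: 1 + 3 + 3 + 1 + 0 + 0 = 8

8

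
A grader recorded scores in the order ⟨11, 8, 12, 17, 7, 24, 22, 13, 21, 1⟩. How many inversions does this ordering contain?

Sweep left to right; for each value list the smaller values that follow it:
11: 3
8: 2
12: 2
17: 3
7: 1
24: 4
22: 3
13: 1
21: 1
1: 0
Sum: 3 + 2 + 2 + 3 + 1 + 4 + 3 + 1 + 1 + 0 = 20

20 inversions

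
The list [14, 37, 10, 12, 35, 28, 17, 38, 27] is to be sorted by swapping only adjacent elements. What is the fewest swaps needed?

14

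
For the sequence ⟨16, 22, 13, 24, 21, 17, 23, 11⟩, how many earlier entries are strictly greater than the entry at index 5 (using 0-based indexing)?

The element at index 5 is 17.
Elements before it: 16, 22, 13, 24, 21
Those larger than 17: 22, 24, 21

3 such elements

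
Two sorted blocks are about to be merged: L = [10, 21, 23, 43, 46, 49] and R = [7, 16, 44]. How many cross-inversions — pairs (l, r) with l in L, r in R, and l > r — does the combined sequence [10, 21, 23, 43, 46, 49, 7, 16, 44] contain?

13 cross-inversions

Count, for every r in R, how many entries of L exceed r:
r = 7: 10, 21, 23, 43, 46, 49 → 6
r = 16: 21, 23, 43, 46, 49 → 5
r = 44: 46, 49 → 2
Cross-inversions: 6 + 5 + 2 = 13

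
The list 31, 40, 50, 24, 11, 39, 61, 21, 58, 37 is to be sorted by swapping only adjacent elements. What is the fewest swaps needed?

21

The minimum number of adjacent swaps to sort an array equals its inversion count, since every such swap removes exactly one inversion.
Count inversions — for each element, later elements that are smaller:
31: 24, 11, 21 → 3
40: 24, 11, 39, 21, 37 → 5
50: 24, 11, 39, 21, 37 → 5
24: 11, 21 → 2
11: none → 0
39: 21, 37 → 2
61: 21, 58, 37 → 3
21: none → 0
58: 37 → 1
37: none → 0
Total inversions: 3 + 5 + 5 + 2 + 0 + 2 + 3 + 0 + 1 + 0 = 21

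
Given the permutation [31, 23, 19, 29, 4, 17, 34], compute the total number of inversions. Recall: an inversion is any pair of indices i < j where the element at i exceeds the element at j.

12 out-of-order pairs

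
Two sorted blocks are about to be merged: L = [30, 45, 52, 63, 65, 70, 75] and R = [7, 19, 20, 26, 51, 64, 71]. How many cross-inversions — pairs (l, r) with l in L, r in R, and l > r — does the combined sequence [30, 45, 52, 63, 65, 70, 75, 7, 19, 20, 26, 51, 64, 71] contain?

37

For each element r of the right run, count left-run elements greater than r:
r = 7: 30, 45, 52, 63, 65, 70, 75 → 7
r = 19: 30, 45, 52, 63, 65, 70, 75 → 7
r = 20: 30, 45, 52, 63, 65, 70, 75 → 7
r = 26: 30, 45, 52, 63, 65, 70, 75 → 7
r = 51: 52, 63, 65, 70, 75 → 5
r = 64: 65, 70, 75 → 3
r = 71: 75 → 1
Cross-inversions: 7 + 7 + 7 + 7 + 5 + 3 + 1 = 37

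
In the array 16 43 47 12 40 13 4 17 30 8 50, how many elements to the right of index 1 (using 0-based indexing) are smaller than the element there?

7 such elements

The element at index 1 is 43.
Elements after it: 47, 12, 40, 13, 4, 17, 30, 8, 50
Those smaller than 43: 12, 40, 13, 4, 17, 30, 8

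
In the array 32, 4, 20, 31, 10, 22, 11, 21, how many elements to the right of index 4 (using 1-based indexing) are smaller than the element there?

4

The element at index 4 is 31.
Elements after it: 10, 22, 11, 21
Those smaller than 31: 10, 22, 11, 21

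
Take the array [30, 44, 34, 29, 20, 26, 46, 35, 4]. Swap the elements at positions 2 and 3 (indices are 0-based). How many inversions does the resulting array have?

21 inversions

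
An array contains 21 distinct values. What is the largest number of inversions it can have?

210 inversions

The maximum occurs when the array is in strictly decreasing order: every one of the C(21, 2) pairs is inverted.
C(21, 2) = 21·20/2 = 210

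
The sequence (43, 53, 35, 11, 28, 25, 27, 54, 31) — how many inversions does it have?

Element-by-element contributions:
43 → 35, 11, 28, 25, 27, 31 → 6
53 → 35, 11, 28, 25, 27, 31 → 6
35 → 11, 28, 25, 27, 31 → 5
11 → none → 0
28 → 25, 27 → 2
25 → none → 0
27 → none → 0
54 → 31 → 1
31 → none → 0
Sum: 6 + 6 + 5 + 0 + 2 + 0 + 0 + 1 + 0 = 20

20 inversions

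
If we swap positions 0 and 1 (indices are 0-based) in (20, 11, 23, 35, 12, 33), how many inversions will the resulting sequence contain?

Positions 0 and 1 hold 20 and 11; after swapping, the array is [11, 20, 23, 35, 12, 33].
Element-by-element contributions:
11 → none → 0
20 → 12 → 1
23 → 12 → 1
35 → 12, 33 → 2
12 → none → 0
33 → none → 0
Sum: 0 + 1 + 1 + 2 + 0 + 0 = 4

4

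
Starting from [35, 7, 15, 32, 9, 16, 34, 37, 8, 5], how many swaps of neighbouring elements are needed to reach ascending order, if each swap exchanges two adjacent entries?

25 swaps

Each adjacent swap fixes exactly one inversion, so the minimum swap count equals the number of inversions.
Count inversions — for each element, later elements that are smaller:
35: 7, 15, 32, 9, 16, 34, 8, 5 → 8
7: 5 → 1
15: 9, 8, 5 → 3
32: 9, 16, 8, 5 → 4
9: 8, 5 → 2
16: 8, 5 → 2
34: 8, 5 → 2
37: 8, 5 → 2
8: 5 → 1
5: none → 0
Total inversions: 8 + 1 + 3 + 4 + 2 + 2 + 2 + 2 + 1 + 0 = 25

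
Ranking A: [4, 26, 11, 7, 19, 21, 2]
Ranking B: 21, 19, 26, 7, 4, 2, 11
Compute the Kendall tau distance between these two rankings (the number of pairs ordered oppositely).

Assign each item its position (1..7) in the first ordering, then rewrite the second ordering as that position sequence:
positions: 4→1, 26→2, 11→3, 7→4, 19→5, 21→6, 2→7
second ordering as positions: [6, 5, 2, 4, 1, 7, 3]
Discordant pairs = inversions in this position sequence.
6: 5, 2, 4, 1, 3 → 5
5: 2, 4, 1, 3 → 4
2: 1 → 1
4: 1, 3 → 2
1: 0
7: 3 → 1
3: 0
Total: 5 + 4 + 1 + 2 + 0 + 1 + 0 = 13

13 discordant pairs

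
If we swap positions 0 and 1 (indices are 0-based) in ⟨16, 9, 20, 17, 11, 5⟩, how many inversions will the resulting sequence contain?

9 inversions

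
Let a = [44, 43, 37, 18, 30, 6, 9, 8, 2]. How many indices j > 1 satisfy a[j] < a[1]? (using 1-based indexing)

The element at index 1 is 44.
Elements after it: 43, 37, 18, 30, 6, 9, 8, 2
Those smaller than 44: 43, 37, 18, 30, 6, 9, 8, 2

8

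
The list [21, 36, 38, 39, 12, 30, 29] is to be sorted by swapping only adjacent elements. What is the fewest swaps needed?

Each adjacent swap fixes exactly one inversion, so the minimum swap count equals the number of inversions.
Count inversions — for each element, later elements that are smaller:
21: 12 → 1
36: 12, 30, 29 → 3
38: 12, 30, 29 → 3
39: 12, 30, 29 → 3
12: none → 0
30: 29 → 1
29: none → 0
Total inversions: 1 + 3 + 3 + 3 + 0 + 1 + 0 = 11

11 adjacent swaps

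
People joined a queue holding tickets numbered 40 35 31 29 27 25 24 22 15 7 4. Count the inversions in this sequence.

55

Element-by-element contributions:
40: 10
35: 9
31: 8
29: 7
27: 6
25: 5
24: 4
22: 3
15: 2
7: 1
4: 0
Sum: 10 + 9 + 8 + 7 + 6 + 5 + 4 + 3 + 2 + 1 + 0 = 55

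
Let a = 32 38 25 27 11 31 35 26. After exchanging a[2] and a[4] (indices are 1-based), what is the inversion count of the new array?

15 inversions

Positions 2 and 4 hold 38 and 27; after swapping, the array is [32, 27, 25, 38, 11, 31, 35, 26].
Count, for each position, how many later elements it exceeds:
32 → 27, 25, 11, 31, 26 → 5
27 → 25, 11, 26 → 3
25 → 11 → 1
38 → 11, 31, 35, 26 → 4
11 → none → 0
31 → 26 → 1
35 → 26 → 1
26 → none → 0
Sum: 5 + 3 + 1 + 4 + 0 + 1 + 1 + 0 = 15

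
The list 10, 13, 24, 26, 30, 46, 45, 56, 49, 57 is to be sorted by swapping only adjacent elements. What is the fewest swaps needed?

The minimum number of adjacent swaps to sort an array equals its inversion count, since every such swap removes exactly one inversion.
Count inversions — for each element, later elements that are smaller:
10: none → 0
13: none → 0
24: none → 0
26: none → 0
30: none → 0
46: 45 → 1
45: none → 0
56: 49 → 1
49: none → 0
57: none → 0
Total inversions: 0 + 0 + 0 + 0 + 0 + 1 + 0 + 1 + 0 + 0 = 2

2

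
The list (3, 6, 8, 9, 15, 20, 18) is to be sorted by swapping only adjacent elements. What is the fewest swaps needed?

1 adjacent swap

The minimum number of adjacent swaps to sort an array equals its inversion count, since every such swap removes exactly one inversion.
Count inversions — for each element, later elements that are smaller:
3: none → 0
6: none → 0
8: none → 0
9: none → 0
15: none → 0
20: 18 → 1
18: none → 0
Total inversions: 0 + 0 + 0 + 0 + 0 + 1 + 0 = 1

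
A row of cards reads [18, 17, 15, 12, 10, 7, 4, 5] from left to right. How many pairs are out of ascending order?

27

Count, for each position, how many later elements it exceeds:
18: 7
17: 6
15: 5
12: 4
10: 3
7: 2
4: 0
5: 0
Sum: 7 + 6 + 5 + 4 + 3 + 2 + 0 + 0 = 27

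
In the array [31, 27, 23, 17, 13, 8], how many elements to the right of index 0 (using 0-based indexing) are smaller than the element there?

The element at index 0 is 31.
Elements after it: 27, 23, 17, 13, 8
Those smaller than 31: 27, 23, 17, 13, 8

5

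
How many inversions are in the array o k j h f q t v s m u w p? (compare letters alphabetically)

Element-by-element contributions:
o: 5
k: 3
j: 2
h: 1
f: 0
q: 2
t: 3
v: 4
s: 2
m: 0
u: 1
w: 1
p: 0
Sum: 5 + 3 + 2 + 1 + 0 + 2 + 3 + 4 + 2 + 0 + 1 + 1 + 0 = 24

Out-of-order pairs: 24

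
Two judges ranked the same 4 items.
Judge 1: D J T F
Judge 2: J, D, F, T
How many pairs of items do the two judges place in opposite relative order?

2

Assign each item its position (1..4) in the first ordering, then rewrite the second ordering as that position sequence:
positions: D→1, J→2, T→3, F→4
second ordering as positions: [2, 1, 4, 3]
Discordant pairs = inversions in this position sequence.
2: 1 → 1
1: 0
4: 3 → 1
3: 0
Total: 1 + 0 + 1 + 0 = 2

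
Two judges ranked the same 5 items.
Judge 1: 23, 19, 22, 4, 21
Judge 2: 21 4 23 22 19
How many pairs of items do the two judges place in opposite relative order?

8

Assign each item its position (1..5) in the first ordering, then rewrite the second ordering as that position sequence:
positions: 23→1, 19→2, 22→3, 4→4, 21→5
second ordering as positions: [5, 4, 1, 3, 2]
Discordant pairs = inversions in this position sequence.
5: 4, 1, 3, 2 → 4
4: 1, 3, 2 → 3
1: 0
3: 2 → 1
2: 0
Total: 4 + 3 + 0 + 1 + 0 = 8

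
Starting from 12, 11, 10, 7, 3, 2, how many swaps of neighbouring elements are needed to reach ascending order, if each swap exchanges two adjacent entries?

There are 15 swaps.

The minimum number of adjacent swaps to sort an array equals its inversion count, since every such swap removes exactly one inversion.
Count inversions — for each element, later elements that are smaller:
12: 11, 10, 7, 3, 2 → 5
11: 10, 7, 3, 2 → 4
10: 7, 3, 2 → 3
7: 3, 2 → 2
3: 2 → 1
2: none → 0
Total inversions: 5 + 4 + 3 + 2 + 1 + 0 = 15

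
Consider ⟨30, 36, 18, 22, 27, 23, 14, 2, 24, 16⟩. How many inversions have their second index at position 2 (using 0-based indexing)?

2 such elements

The element at index 2 is 18.
Elements before it: 30, 36
Those larger than 18: 30, 36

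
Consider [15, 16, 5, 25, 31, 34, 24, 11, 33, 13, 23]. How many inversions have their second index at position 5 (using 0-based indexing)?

0

The element at index 5 is 34.
Elements before it: 15, 16, 5, 25, 31
None of them are larger than 34.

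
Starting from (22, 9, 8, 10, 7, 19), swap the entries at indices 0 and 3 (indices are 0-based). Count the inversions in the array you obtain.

Positions 0 and 3 hold 22 and 10; after swapping, the array is [10, 9, 8, 22, 7, 19].
For each element, count later entries that are smaller:
10 → 9, 8, 7 → 3
9 → 8, 7 → 2
8 → 7 → 1
22 → 7, 19 → 2
7 → none → 0
19 → none → 0
Sum: 3 + 2 + 1 + 2 + 0 + 0 = 8

8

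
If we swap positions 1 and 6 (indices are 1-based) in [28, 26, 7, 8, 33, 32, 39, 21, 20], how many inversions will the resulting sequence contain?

Positions 1 and 6 hold 28 and 32; after swapping, the array is [32, 26, 7, 8, 33, 28, 39, 21, 20].
Element-by-element contributions:
32 → 26, 7, 8, 28, 21, 20 → 6
26 → 7, 8, 21, 20 → 4
7 → none → 0
8 → none → 0
33 → 28, 21, 20 → 3
28 → 21, 20 → 2
39 → 21, 20 → 2
21 → 20 → 1
20 → none → 0
Sum: 6 + 4 + 0 + 0 + 3 + 2 + 2 + 1 + 0 = 18

18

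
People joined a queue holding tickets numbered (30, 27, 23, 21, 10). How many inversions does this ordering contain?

There are 10 out-of-order pairs.

Out-of-order index pairs (1-indexed):
(1,2): 30 > 27
(1,3): 30 > 23
(1,4): 30 > 21
(1,5): 30 > 10
(2,3): 27 > 23
(2,4): 27 > 21
(2,5): 27 > 10
(3,4): 23 > 21
(3,5): 23 > 10
(4,5): 21 > 10
That's 10 pairs.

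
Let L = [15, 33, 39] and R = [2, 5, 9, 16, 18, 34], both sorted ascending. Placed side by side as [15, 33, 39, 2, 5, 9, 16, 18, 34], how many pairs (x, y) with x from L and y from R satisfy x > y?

Count, for every r in R, how many entries of L exceed r:
r = 2: 15, 33, 39 → 3
r = 5: 15, 33, 39 → 3
r = 9: 15, 33, 39 → 3
r = 16: 33, 39 → 2
r = 18: 33, 39 → 2
r = 34: 39 → 1
Cross-inversions: 3 + 3 + 3 + 2 + 2 + 1 = 14

There are 14 cross-inversions.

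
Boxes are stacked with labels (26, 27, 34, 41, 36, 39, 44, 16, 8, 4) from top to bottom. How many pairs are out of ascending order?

26

Count, for each position, how many later elements it exceeds:
26 → 16, 8, 4 → 3
27 → 16, 8, 4 → 3
34 → 16, 8, 4 → 3
41 → 36, 39, 16, 8, 4 → 5
36 → 16, 8, 4 → 3
39 → 16, 8, 4 → 3
44 → 16, 8, 4 → 3
16 → 8, 4 → 2
8 → 4 → 1
4 → none → 0
Sum: 3 + 3 + 3 + 5 + 3 + 3 + 3 + 2 + 1 + 0 = 26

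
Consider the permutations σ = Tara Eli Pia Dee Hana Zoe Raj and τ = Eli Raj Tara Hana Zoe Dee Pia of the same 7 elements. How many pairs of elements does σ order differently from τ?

11 discordant pairs

Assign each item its position (1..7) in the first ordering, then rewrite the second ordering as that position sequence:
positions: Tara→1, Eli→2, Pia→3, Dee→4, Hana→5, Zoe→6, Raj→7
second ordering as positions: [2, 7, 1, 5, 6, 4, 3]
Discordant pairs = inversions in this position sequence.
2: 1 → 1
7: 1, 5, 6, 4, 3 → 5
1: 0
5: 4, 3 → 2
6: 4, 3 → 2
4: 3 → 1
3: 0
Total: 1 + 5 + 0 + 2 + 2 + 1 + 0 = 11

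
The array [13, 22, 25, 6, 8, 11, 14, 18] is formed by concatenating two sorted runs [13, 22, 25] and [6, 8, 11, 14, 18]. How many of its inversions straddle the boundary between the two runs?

Count, for every r in R, how many entries of L exceed r:
r = 6: 13, 22, 25 → 3
r = 8: 13, 22, 25 → 3
r = 11: 13, 22, 25 → 3
r = 14: 22, 25 → 2
r = 18: 22, 25 → 2
Cross-inversions: 3 + 3 + 3 + 2 + 2 = 13

There are 13 split inversions.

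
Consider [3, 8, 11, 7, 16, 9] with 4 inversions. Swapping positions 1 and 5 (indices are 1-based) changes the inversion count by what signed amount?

Positions 1 and 5 hold 3 and 16; after swapping, the array is [16, 8, 11, 7, 3, 9].
Count, for each position, how many later elements it exceeds:
16: 5
8: 2
11: 3
7: 1
3: 0
9: 0
Sum: 5 + 2 + 3 + 1 + 0 + 0 = 11
Change: 11 − 4 = +7

+7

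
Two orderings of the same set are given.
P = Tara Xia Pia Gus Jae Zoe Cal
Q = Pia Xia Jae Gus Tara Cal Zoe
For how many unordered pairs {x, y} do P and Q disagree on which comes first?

7 disagreeing pairs

Assign each item its position (1..7) in the first ordering, then rewrite the second ordering as that position sequence:
positions: Tara→1, Xia→2, Pia→3, Gus→4, Jae→5, Zoe→6, Cal→7
second ordering as positions: [3, 2, 5, 4, 1, 7, 6]
Discordant pairs = inversions in this position sequence.
3: 2, 1 → 2
2: 1 → 1
5: 4, 1 → 2
4: 1 → 1
1: 0
7: 6 → 1
6: 0
Total: 2 + 1 + 2 + 1 + 0 + 1 + 0 = 7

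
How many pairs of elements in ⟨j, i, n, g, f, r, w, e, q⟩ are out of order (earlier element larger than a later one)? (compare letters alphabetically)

Out-of-order pairs: 17

For each element, count later entries that are smaller:
j → i, g, f, e → 4
i → g, f, e → 3
n → g, f, e → 3
g → f, e → 2
f → e → 1
r → e, q → 2
w → e, q → 2
e → none → 0
q → none → 0
Sum: 4 + 3 + 3 + 2 + 1 + 2 + 2 + 0 + 0 = 17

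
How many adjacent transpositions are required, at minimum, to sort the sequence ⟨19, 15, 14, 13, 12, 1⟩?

15

Minimum adjacent swaps = number of inversions (each swap of adjacent out-of-order elements removes one inversion and no swap can remove more).
Count inversions — for each element, later elements that are smaller:
19: 15, 14, 13, 12, 1 → 5
15: 14, 13, 12, 1 → 4
14: 13, 12, 1 → 3
13: 12, 1 → 2
12: 1 → 1
1: none → 0
Total inversions: 5 + 4 + 3 + 2 + 1 + 0 = 15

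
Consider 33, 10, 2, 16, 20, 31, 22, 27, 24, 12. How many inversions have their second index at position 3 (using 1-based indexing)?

The element at index 3 is 2.
Elements before it: 33, 10
Those larger than 2: 33, 10

2 such elements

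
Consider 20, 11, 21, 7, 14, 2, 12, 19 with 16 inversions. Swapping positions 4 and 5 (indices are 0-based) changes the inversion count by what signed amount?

-1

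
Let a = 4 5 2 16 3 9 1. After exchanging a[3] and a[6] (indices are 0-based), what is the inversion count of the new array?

There are 7 inversions.

Positions 3 and 6 hold 16 and 1; after swapping, the array is [4, 5, 2, 1, 3, 9, 16].
For each element, count later entries that are smaller:
4 → 2, 1, 3 → 3
5 → 2, 1, 3 → 3
2 → 1 → 1
1 → none → 0
3 → none → 0
9 → none → 0
16 → none → 0
Sum: 3 + 3 + 1 + 0 + 0 + 0 + 0 = 7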